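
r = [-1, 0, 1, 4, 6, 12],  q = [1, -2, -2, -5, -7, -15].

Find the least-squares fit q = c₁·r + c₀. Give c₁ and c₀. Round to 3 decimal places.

c₁ = -1.151, c₀ = -0.781

Compute the Gram sums: Σr·r = 198, Σr = 22, Σ1 = 6.
Moment sums: Σr·q = -245, Σq = -30.
det = 198·6 − 22² = 704.
c₁ = ((-245)·6 − 22·(-30))/704 = -405/352; c₀ = (198·(-30) − 22·(-245))/704 = -25/32.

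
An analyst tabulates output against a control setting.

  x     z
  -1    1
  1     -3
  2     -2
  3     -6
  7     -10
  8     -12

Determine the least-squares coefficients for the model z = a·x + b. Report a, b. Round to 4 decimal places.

The normal system AᵀA·[a, b]ᵀ = Aᵀz is [[128, 20]; [20, 6]]·[a, b]ᵀ = [-192, -32]ᵀ.
Eliminating b: 6·(row 1) − 20·(row 2) gives 368·a = 6·(-192) − 20·(-32) = -512, so a = -32/23.
Then b = ((-32) − 20·(-32/23))/6 = -16/23.

a = -1.3913, b = -0.6957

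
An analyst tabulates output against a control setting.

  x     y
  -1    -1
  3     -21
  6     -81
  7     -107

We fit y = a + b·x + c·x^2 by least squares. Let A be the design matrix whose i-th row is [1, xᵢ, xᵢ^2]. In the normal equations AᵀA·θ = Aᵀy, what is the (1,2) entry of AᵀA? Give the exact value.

Row 1 ↔ basis 1, column 2 ↔ basis x, so (AᵀA)_{1,2} = Σᵢ x = (1)·(-1) + (1)·(3) + (1)·(6) + (1)·(7) = 15.

15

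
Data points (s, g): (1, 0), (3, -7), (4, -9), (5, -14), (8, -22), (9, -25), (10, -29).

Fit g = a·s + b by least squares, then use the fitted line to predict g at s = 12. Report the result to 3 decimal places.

Entries of MᵀM: Σs·s = 296, Σs = 40, Σ1 = 7.
Right-hand side: Σs·g = -818, Σg = -106.
Normal equations: [[296, 40]; [40, 7]]·[a, b]ᵀ = [-818, -106]ᵀ.
det = 296·7 − 40² = 472.
a = ((-818)·7 − 40·(-106))/472 = -743/236; b = (296·(-106) − 40·(-818))/472 = 168/59.
At s = 12: ĝ = (-743/236)·(12) + (168/59)·(1) = -2061/59.

ĝ = -34.932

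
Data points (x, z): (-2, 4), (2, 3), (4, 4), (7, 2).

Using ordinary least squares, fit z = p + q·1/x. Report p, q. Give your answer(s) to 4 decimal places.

From the data, Σ1 = 4, Σ1/x = 11/28, Σ1/x·1/x = 457/784.
Moment sums: Σz = 13, Σ1/x·z = 11/14.
det = 4·(457/784) − (11/28)² = 1707/784.
p = (13·(457/784) − (11/28)·(11/14))/(1707/784) = 5699/1707; q = (4·(11/14) − (11/28)·13)/(1707/784) = -1540/1707.

p = 3.3386, q = -0.9022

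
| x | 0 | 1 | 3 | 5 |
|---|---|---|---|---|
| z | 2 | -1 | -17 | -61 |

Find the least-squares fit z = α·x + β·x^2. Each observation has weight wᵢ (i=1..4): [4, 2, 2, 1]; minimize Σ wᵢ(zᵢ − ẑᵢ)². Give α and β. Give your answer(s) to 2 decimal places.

From the data, Σwᵢ·x·x = 45, Σwᵢ·x·x^2 = 181, Σwᵢ·x^2·x^2 = 789.
For AᵀWz: Σwᵢ·x·z = -409, Σwᵢ·x^2·z = -1833.
So AᵀWA·[α, β]ᵀ = AᵀWz: [[45, 181]; [181, 789]]·[α, β]ᵀ = [-409, -1833]ᵀ.
Determinant 45·789 − 181² = 2744.
α = ((-409)·789 − 181·(-1833))/2744 = 162/49; β = (45·(-1833) − 181·(-409))/2744 = -151/49.

α = 3.31, β = -3.08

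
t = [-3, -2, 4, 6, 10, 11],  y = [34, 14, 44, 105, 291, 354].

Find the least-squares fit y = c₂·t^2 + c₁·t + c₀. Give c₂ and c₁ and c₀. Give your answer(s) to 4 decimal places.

c₂ = 3.0215, c₁ = -1.1964, c₀ = 1.4940

Forming MᵀM = [[26290, 2576, 286]; [2576, 286, 26]; [286, 26, 6]] and Mᵀy = [76780, 7480, 842]ᵀ gives MᵀM·[c₂, c₁, c₀]ᵀ = Mᵀy.
Solving the 3×3 system (Gaussian elimination) gives c₂ = 184579/61089, c₁ = -365431/305445, c₀ = 152107/101815.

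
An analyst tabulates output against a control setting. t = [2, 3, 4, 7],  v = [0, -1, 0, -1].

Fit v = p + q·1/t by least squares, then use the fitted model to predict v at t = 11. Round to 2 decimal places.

v̂ = -0.93

Sums needed: Σ1 = 4, Σ1/t = 103/84, Σ1/t·1/t = 3133/7056.
Moment sums: Σv = -2, Σ1/t·v = -10/21.
Normal equations: [[4, 103/84]; [103/84, 3133/7056]]·[p, q]ᵀ = [-2, -10/21]ᵀ.
Eliminating q: (3133/7056)·(row 1) − (103/84)·(row 2) gives (641/2352)·p = (3133/7056)·(-2) − (103/84)·(-10/21) = -1073/3528, so p = -2146/1923.
Then q = ((-10/21) − (103/84)·(-2146/1923))/(3133/7056) = 1288/641.
At t = 11: v̂ = (-2146/1923)·(1) + (1288/641)·(1/11) = -19742/21153.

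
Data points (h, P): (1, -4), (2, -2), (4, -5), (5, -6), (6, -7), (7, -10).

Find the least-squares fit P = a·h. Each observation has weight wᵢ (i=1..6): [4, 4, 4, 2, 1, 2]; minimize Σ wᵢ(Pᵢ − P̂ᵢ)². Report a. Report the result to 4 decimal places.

Setting ∂/∂a … = 0 gives: 268·a = -354.
Hence a = -354 / 268 ≈ -1.3209.

a = -1.3209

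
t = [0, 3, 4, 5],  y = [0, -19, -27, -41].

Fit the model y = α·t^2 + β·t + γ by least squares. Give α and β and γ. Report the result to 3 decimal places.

Sums needed: Σt^2·t^2 = 962, Σt^2·t = 216, Σt^2 = 50, Σt·t = 50, Σt = 12, Σ1 = 4.
And Σt^2·y = -1628, Σt·y = -370, Σy = -87.
MᵀM·[α, β, γ]ᵀ = Mᵀy becomes [[962, 216, 50]; [216, 50, 12]; [50, 12, 4]]·[α, β, γ]ᵀ = [-1628, -370, -87]ᵀ.
Inverting the 3×3 Gram matrix, [α, β, γ]ᵀ = [-373/362, -530/181, -31/362]ᵀ.

α = -1.030, β = -2.928, γ = -0.086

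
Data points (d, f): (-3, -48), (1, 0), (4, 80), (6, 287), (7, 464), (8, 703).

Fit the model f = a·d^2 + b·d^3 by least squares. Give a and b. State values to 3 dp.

a = -0.958, b = 1.491

The normal equations are: 8131·a + 58133·b = 78908;  58133·a + 431275·b = 587496.
(Σd^2·d^2 = 8131, Σd^2·d^3 = 58133, Σd^3·d^3 = 431275, Σd^2·f = 78908, Σd^3·f = 587496.)
det = 8131·431275 − 58133² = 127251336.
a = (78908·431275 − 58133·587496)/127251336 = -30464317/31812834; b = (8131·587496 − 58133·78908)/127251336 = 47442803/31812834.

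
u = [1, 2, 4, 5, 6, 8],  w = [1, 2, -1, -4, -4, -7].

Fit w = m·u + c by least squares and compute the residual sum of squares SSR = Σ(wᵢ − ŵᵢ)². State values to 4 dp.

Normal-equation sums: Σu·u = 146, Σu = 26, Σ1 = 6.
For Aᵀw: Σu·w = -99, Σw = -13.
Normal equations: [[146, 26]; [26, 6]]·[m, c]ᵀ = [-99, -13]ᵀ.
Determinant 146·6 − 26² = 200.
m = ((-99)·6 − 26·(-13))/200 = -32/25; c = (146·(-13) − 26·(-99))/200 = 169/50.
Residuals: -11/10, 59/50, 37/50, -49/50, 3/10, -7/50; SSR = 211/50.

SSR = 4.2200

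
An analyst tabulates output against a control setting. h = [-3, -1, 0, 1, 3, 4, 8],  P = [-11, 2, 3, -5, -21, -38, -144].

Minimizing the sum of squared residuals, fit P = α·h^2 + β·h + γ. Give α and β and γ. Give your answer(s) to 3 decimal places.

α = -2.041, β = -1.866, γ = 1.791

From the data, Σh^2·h^2 = 4516, Σh^2·h = 576, Σh^2 = 100, Σh·h = 100, Σh = 12, Σ1 = 7.
For XᵀP: Σh^2·P = -10115, Σh·P = -1341, ΣP = -214.
XᵀX·[α, β, γ]ᵀ = XᵀP becomes [[4516, 576, 100]; [576, 100, 12]; [100, 12, 7]]·[α, β, γ]ᵀ = [-10115, -1341, -214]ᵀ.
Inverting the 3×3 Gram matrix, [α, β, γ]ᵀ = [-291349/142716, -88777/47572, 63916/35679]ᵀ.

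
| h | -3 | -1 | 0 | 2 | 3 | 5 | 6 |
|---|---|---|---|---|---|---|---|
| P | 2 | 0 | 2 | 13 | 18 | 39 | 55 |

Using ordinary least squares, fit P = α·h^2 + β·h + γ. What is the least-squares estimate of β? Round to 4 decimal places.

The normal equations are: 2100·α + 348·β + 84·γ = 3187;  348·α + 84·β + 12·γ = 599;  84·α + 12·β + 7·γ = 129.
(Σh^2·h^2 = 2100, Σh^2·h = 348, Σh^2 = 84, Σh·h = 84, Σh = 12, Σ1 = 7, Σh^2·P = 3187, Σh·P = 599, ΣP = 129.)
Row-reducing yields α = 871/896, β = 1087/384, γ = 107/56.

β = 2.8307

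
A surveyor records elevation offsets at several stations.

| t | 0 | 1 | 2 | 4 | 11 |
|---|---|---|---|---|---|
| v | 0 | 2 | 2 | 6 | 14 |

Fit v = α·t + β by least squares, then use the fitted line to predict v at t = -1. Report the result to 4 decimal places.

XᵀX·[α, β]ᵀ = Xᵀv reads: 142·α + 18·β = 184;  18·α + 5·β = 24.
det = 142·5 − 18² = 386.
α = (184·5 − 18·24)/386 = 244/193; β = (142·24 − 18·184)/386 = 48/193.
At t = -1: v̂ = (244/193)·(-1) + (48/193)·(1) = -196/193.

v̂ = -1.0155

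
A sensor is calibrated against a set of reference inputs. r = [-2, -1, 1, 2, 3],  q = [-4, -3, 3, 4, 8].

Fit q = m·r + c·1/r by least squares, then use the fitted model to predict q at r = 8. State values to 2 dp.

Entries of AᵀA: Σr·r = 19, Σr·1/r = 5, Σ1/r·1/r = 47/18.
Right-hand side: Σr·q = 46, Σ1/r·q = 38/3.
Normal equations: [[19, 5]; [5, 47/18]]·[m, c]ᵀ = [46, 38/3]ᵀ.
Eliminating c: (47/18)·(row 1) − 5·(row 2) gives (443/18)·m = (47/18)·46 − 5·(38/3) = 511/9, so m = 1022/443.
Then c = ((38/3) − 5·(1022/443))/(47/18) = 192/443.
At r = 8: q̂ = (1022/443)·(8) + (192/443)·(1/8) = 8200/443.

q̂ = 18.51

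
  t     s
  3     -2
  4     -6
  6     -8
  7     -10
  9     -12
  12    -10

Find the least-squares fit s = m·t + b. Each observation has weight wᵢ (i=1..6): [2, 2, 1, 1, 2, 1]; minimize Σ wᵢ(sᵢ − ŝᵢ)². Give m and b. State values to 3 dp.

Compute the Gram sums: Σwᵢ·t·t = 441, Σwᵢ·t = 57, Σwᵢ·1 = 9.
Right-hand side: Σwᵢ·t·s = -514, Σwᵢ·s = -68.
So MᵀWM·[m, b]ᵀ = MᵀWs: [[441, 57]; [57, 9]]·[m, b]ᵀ = [-514, -68]ᵀ.
Δ = 441·9 − 57² = 720.
m = ((-514)·9 − 57·(-68))/720 = -25/24; b = (441·(-68) − 57·(-514))/720 = -23/24.

m = -1.042, b = -0.958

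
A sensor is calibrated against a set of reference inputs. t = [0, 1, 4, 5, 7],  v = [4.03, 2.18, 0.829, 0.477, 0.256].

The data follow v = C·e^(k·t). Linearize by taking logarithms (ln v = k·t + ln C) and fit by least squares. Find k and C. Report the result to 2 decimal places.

k = -0.39, C = 3.63

With ln vᵢ as the transformed response and tᵢ as the regressor:
AᵀA = [[91.0000, 17.0000]; [17.0000, 5]], rhs = [-13.2101, -0.1173]ᵀ  (here Σt = 17.0000, Σ(t)² = 91.0000, Σln v = -0.1173, Σt·ln v = -13.2101).
Solving (det = 166.0000): k = -0.38588, ln C = 1.28856, so C = exp(1.28856) = 3.62754.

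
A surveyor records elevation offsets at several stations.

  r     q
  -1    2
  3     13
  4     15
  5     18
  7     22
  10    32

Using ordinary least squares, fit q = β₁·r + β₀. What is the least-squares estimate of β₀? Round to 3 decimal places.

Normal-equation sums: Σr·r = 200, Σr = 28, Σ1 = 6.
Right-hand side: Σr·q = 661, Σq = 102.
XᵀX·[β₁, β₀]ᵀ = Xᵀq becomes [[200, 28]; [28, 6]]·[β₁, β₀]ᵀ = [661, 102]ᵀ.
Eliminating β₀: 6·(row 1) − 28·(row 2) gives 416·β₁ = 6·661 − 28·102 = 1110, so β₁ = 555/208.
Then β₀ = (102 − 28·(555/208))/6 = 473/104.

β₀ = 4.548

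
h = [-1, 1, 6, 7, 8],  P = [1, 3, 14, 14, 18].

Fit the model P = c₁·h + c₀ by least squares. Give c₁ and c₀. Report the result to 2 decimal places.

From the data, Σh·h = 151, Σh = 21, Σ1 = 5.
Right-hand side: Σh·P = 328, ΣP = 50.
Eliminating c₀: 5·(row 1) − 21·(row 2) gives 314·c₁ = 5·328 − 21·50 = 590, so c₁ = 295/157.
Then c₀ = (50 − 21·(295/157))/5 = 331/157.

c₁ = 1.88, c₀ = 2.11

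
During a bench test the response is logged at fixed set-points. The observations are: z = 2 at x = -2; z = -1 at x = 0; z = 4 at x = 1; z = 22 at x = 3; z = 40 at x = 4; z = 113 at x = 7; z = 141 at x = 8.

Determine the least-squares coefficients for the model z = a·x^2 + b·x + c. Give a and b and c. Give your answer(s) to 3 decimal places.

a = 1.943, b = 2.389, c = -1.001

Entries of MᵀM: Σx^2·x^2 = 6851, Σx^2·x = 939, Σx^2 = 143, Σx·x = 143, Σx = 21, Σ1 = 7.
Right-hand side: Σx^2·z = 15411, Σx·z = 2145, Σz = 321.
So MᵀM·[a, b, c]ᵀ = Mᵀz: [[6851, 939, 143]; [939, 143, 21]; [143, 21, 7]]·[a, b, c]ᵀ = [15411, 2145, 321]ᵀ.
Inverting the 3×3 Gram matrix, [a, b, c]ᵀ = [36909/18997, 226929/94985, -95037/94985]ᵀ.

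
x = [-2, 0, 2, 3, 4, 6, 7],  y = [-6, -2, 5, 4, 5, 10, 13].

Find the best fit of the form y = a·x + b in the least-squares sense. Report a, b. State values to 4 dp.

a = 2.0070, b = -1.5915

AᵀA·[a, b]ᵀ = Aᵀy reads: 118·a + 20·b = 205;  20·a + 7·b = 29.
(Σx·x = 118, Σx = 20, Σ1 = 7, Σx·y = 205, Σy = 29.)
Δ = 118·7 − 20² = 426.
a = (205·7 − 20·29)/426 = 285/142; b = (118·29 − 20·205)/426 = -113/71.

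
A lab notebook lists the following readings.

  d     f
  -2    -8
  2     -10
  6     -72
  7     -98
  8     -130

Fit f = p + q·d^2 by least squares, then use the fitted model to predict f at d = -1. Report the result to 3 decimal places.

MᵀM·[p, q]ᵀ = Mᵀf reads: 5·p + 157·q = -318;  157·p + 7825·q = -15786.
(Σ1 = 5, Σd^2 = 157, Σd^2·d^2 = 7825, Σf = -318, Σd^2·f = -15786.)
Eliminating q: 7825·(row 1) − 157·(row 2) gives 14476·p = 7825·(-318) − 157·(-15786) = -9948, so p = -2487/3619.
Then q = ((-15786) − 157·(-2487/3619))/7825 = -7251/3619.
At d = -1: f̂ = (-2487/3619)·(1) + (-7251/3619)·(1) = -9738/3619.

f̂ = -2.691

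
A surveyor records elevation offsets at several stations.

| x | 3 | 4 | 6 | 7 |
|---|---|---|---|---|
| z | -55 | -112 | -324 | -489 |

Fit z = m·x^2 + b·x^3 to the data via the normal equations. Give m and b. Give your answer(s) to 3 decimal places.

Sums needed: Σx^2·x^2 = 4034, Σx^2·x^3 = 25850, Σx^3·x^3 = 169130.
Right-hand side: Σx^2·z = -37912, Σx^3·z = -246364.
Determinant 4034·169130 − 25850² = 14047920.
m = ((-37912)·169130 − 25850·(-246364))/14047920 = -362893/117066; b = (4034·(-246364) − 25850·(-37912))/14047920 = -575299/585330.

m = -3.100, b = -0.983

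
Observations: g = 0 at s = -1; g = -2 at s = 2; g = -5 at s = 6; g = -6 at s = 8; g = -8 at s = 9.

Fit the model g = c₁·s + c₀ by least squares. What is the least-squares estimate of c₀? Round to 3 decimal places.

c₀ = -0.593

From the data, Σs·s = 186, Σs = 24, Σ1 = 5.
Right-hand side: Σs·g = -154, Σg = -21.
Normal equations: [[186, 24]; [24, 5]]·[c₁, c₀]ᵀ = [-154, -21]ᵀ.
Δ = 186·5 − 24² = 354.
c₁ = ((-154)·5 − 24·(-21))/354 = -133/177; c₀ = (186·(-21) − 24·(-154))/354 = -35/59.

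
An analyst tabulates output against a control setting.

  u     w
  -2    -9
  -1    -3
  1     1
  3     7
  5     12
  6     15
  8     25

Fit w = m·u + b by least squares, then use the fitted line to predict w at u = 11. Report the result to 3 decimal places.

ŵ = 32.002

Sums needed: Σu·u = 140, Σu = 20, Σ1 = 7.
For Aᵀw: Σu·w = 393, Σw = 48.
AᵀA·[m, b]ᵀ = Aᵀw becomes [[140, 20]; [20, 7]]·[m, b]ᵀ = [393, 48]ᵀ.
Determinant 140·7 − 20² = 580.
m = (393·7 − 20·48)/580 = 1791/580; b = (140·48 − 20·393)/580 = -57/29.
At u = 11: ŵ = (1791/580)·(11) + (-57/29)·(1) = 18561/580.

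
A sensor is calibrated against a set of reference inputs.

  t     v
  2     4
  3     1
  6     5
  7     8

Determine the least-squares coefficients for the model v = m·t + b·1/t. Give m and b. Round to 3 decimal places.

m = 0.932, b = 1.424

Compute the Gram sums: Σt·t = 98, Σt·1/t = 4, Σ1/t·1/t = 361/882.
And Σt·v = 97, Σ1/t·v = 181/42.
Eliminating b: (361/882)·(row 1) − 4·(row 2) gives (217/9)·m = (361/882)·97 − 4·(181/42) = 19813/882, so m = 19813/21266.
Then b = ((181/42) − 4·(19813/21266))/(361/882) = 309/217.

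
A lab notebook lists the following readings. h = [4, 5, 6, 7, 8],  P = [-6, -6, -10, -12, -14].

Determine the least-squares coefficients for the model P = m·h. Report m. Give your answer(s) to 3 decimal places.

m = -1.632

Sums needed: Σh·h = 190.
Right-hand side: Σh·P = -310.
Hence m = -310 / 190 ≈ -1.63158.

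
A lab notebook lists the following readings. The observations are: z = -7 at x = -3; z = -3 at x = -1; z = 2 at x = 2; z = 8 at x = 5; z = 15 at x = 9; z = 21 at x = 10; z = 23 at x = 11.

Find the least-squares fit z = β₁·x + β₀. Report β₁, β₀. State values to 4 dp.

β₁ = 2.0917, β₀ = -1.4322

The normal system AᵀA·[β₁, β₀]ᵀ = Aᵀz is [[341, 33]; [33, 7]]·[β₁, β₀]ᵀ = [666, 59]ᵀ.
Eliminating β₀: 7·(row 1) − 33·(row 2) gives 1298·β₁ = 7·666 − 33·59 = 2715, so β₁ = 2715/1298.
Then β₀ = (59 − 33·(2715/1298))/7 = -169/118.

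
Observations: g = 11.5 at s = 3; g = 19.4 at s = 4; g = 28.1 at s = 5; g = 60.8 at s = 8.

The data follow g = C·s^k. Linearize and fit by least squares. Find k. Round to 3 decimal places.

k = 1.691

Let Y = ln g. Fitting Y = k·ln s + ln C by least squares:
Σln s = 6.1738, Σ(ln s)² = 10.0431, Σln g = 12.8510, Σln s·ln g = 20.7041.
Equations: 10.0431·k + 6.1738·ln C = 20.7041;  6.1738·k + 4·ln C = 12.8510.
Slope k = (n·Σln s·ln g − Σln s·Σln g)/(n·Σ(ln s)² − (Σln s)²) = (4·20.7041 − 6.1738·12.8510)/2.0569 = 1.69060; ln C = (Σln g − k·Σln s)/n = 0.60339.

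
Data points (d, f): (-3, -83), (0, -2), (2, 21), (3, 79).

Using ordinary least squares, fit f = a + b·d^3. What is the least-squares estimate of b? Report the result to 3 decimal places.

b = 2.996

The normal system XᵀX·[a, b]ᵀ = Xᵀf is [[4, 8]; [8, 1522]]·[a, b]ᵀ = [15, 4542]ᵀ.
det = 4·1522 − 8² = 6024.
a = (15·1522 − 8·4542)/6024 = -2251/1004; b = (4·4542 − 8·15)/6024 = 752/251.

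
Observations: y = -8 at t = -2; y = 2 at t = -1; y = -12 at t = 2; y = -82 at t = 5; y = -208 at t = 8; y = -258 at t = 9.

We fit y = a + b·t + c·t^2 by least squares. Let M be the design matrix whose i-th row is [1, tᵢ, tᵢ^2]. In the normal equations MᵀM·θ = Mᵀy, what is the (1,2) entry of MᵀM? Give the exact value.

21

Row 1 ↔ basis 1, column 2 ↔ basis t, so (MᵀM)_{1,2} = Σᵢ t = (1)·(-2) + (1)·(-1) + (1)·(2) + (1)·(5) + (1)·(8) + (1)·(9) = 21.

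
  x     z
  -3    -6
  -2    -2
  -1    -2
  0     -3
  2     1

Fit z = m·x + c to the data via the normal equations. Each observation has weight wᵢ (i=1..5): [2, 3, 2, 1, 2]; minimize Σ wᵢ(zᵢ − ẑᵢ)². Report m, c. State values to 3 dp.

m = 1.100, c = -1.200

The normal equations are: 40·m + (-10)·c = 56;  (-10)·m + 10·c = -23.
Eliminating c: 10·(row 1) − (-10)·(row 2) gives 300·m = 10·56 − (-10)·(-23) = 330, so m = 11/10.
Then c = ((-23) − (-10)·(11/10))/10 = -6/5.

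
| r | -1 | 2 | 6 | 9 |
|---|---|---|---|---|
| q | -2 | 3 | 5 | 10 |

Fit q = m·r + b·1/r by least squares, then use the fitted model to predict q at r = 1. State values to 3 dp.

q̂ = 2.090

Sums needed: Σr·r = 122, Σr·1/r = 4, Σ1/r·1/r = 209/162.
For Mᵀq: Σr·q = 128, Σ1/r·q = 49/9.
So MᵀM·[m, b]ᵀ = Mᵀq: [[122, 4]; [4, 209/162]]·[m, b]ᵀ = [128, 49/9]ᵀ.
Eliminating b: (209/162)·(row 1) − 4·(row 2) gives (11453/81)·m = (209/162)·128 − 4·(49/9) = 11612/81, so m = 11612/11453.
Then b = ((49/9) − 4·(11612/11453))/(209/162) = 12330/11453.
At r = 1: q̂ = (11612/11453)·(1) + (12330/11453)·(1) = 23942/11453.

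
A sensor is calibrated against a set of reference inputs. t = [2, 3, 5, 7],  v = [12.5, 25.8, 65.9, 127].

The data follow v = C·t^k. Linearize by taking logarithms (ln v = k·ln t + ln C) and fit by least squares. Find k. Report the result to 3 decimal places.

k = 1.847

Linearized form: ln v = k·ln t + ln C. From the 4 transformed points,
AᵀA = [[8.0643, 5.3471]; [5.3471, 4]], rhs = [21.4885, 14.8084]ᵀ  (here Σln t = 5.3471, Σ(ln t)² = 8.0643, Σln v = 14.8084, Σln t·ln v = 21.4885).
Slope k = (n·Σln t·ln v − Σln t·Σln v)/(n·Σ(ln t)² − (Σln t)²) = (4·21.4885 − 5.3471·14.8084)/3.6655 = 1.84744; ln C = (Σln v − k·Σln t)/n = 1.23249.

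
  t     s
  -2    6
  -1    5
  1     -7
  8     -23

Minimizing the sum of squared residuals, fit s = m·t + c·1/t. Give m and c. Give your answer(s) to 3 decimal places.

Normal-equation sums: Σt·t = 70, Σt·1/t = 4, Σ1/t·1/t = 145/64.
And Σt·s = -208, Σ1/t·s = -143/8.
det = 70·(145/64) − 4² = 4563/32.
m = ((-208)·(145/64) − 4·(-143/8))/(4563/32) = -328/117; c = (70·(-143/8) − 4·(-208))/(4563/32) = -344/117.

m = -2.803, c = -2.940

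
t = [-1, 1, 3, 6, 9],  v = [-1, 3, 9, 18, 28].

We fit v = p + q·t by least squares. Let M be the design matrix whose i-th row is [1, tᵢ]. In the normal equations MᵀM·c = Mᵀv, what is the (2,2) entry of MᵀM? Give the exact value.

128

Row 2 ↔ basis t, column 2 ↔ basis t, so (MᵀM)_{2,2} = Σᵢ (t)·(t) = (-1)·(-1) + (1)·(1) + (3)·(3) + (6)·(6) + (9)·(9) = 128.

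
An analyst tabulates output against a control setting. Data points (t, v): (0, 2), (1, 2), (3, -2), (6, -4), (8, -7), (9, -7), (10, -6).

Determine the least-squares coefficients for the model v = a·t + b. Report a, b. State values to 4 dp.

XᵀX·[a, b]ᵀ = Xᵀv reads: 291·a + 37·b = -207;  37·a + 7·b = -22.
Eliminating b: 7·(row 1) − 37·(row 2) gives 668·a = 7·(-207) − 37·(-22) = -635, so a = -635/668.
Then b = ((-22) − 37·(-635/668))/7 = 1257/668.

a = -0.9506, b = 1.8817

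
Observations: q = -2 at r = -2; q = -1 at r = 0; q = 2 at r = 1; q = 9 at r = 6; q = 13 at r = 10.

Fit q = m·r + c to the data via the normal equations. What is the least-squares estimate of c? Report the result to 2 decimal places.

c = 0.23

From the data, Σr·r = 141, Σr = 15, Σ1 = 5.
For Aᵀq: Σr·q = 190, Σq = 21.
So AᵀA·[m, c]ᵀ = Aᵀq: [[141, 15]; [15, 5]]·[m, c]ᵀ = [190, 21]ᵀ.
Eliminating c: 5·(row 1) − 15·(row 2) gives 480·m = 5·190 − 15·21 = 635, so m = 127/96.
Then c = (21 − 15·(127/96))/5 = 37/160.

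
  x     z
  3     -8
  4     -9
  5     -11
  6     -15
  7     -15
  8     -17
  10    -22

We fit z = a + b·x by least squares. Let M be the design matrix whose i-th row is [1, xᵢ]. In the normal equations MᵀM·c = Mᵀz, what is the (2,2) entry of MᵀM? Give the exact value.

Row 2 ↔ basis x, column 2 ↔ basis x, so (MᵀM)_{2,2} = Σᵢ (x)·(x) = (3)·(3) + (4)·(4) + (5)·(5) + (6)·(6) + (7)·(7) + (8)·(8) + (10)·(10) = 299.

299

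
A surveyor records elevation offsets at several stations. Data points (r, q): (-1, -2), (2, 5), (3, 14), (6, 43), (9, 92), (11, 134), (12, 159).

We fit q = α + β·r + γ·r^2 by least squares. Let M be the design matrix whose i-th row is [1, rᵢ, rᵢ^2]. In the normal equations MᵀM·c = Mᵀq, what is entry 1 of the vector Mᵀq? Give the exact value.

445

Entry 1 ↔ basis 1, so (Mᵀq)_{1} = Σᵢ qᵢ = (1)·(-2) + (1)·(5) + (1)·(14) + (1)·(43) + (1)·(92) + (1)·(134) + (1)·(159) = 445.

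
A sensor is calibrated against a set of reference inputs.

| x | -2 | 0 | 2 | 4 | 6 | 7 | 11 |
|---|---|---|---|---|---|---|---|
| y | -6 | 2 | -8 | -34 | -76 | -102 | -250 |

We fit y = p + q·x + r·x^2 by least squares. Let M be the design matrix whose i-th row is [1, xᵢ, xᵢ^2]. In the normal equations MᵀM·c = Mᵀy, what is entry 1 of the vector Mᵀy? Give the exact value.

Entry 1 ↔ basis 1, so (Mᵀy)_{1} = Σᵢ yᵢ = (1)·(-6) + (1)·(2) + (1)·(-8) + (1)·(-34) + (1)·(-76) + (1)·(-102) + (1)·(-250) = -474.

-474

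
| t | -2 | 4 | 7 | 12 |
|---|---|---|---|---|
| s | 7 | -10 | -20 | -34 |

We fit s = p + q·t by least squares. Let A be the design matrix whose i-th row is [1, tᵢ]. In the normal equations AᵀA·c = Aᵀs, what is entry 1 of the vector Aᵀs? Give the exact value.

Entry 1 ↔ basis 1, so (Aᵀs)_{1} = Σᵢ sᵢ = (1)·(7) + (1)·(-10) + (1)·(-20) + (1)·(-34) = -57.

-57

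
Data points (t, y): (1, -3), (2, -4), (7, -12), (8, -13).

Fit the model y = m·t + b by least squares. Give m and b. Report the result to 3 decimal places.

With design matrix M, MᵀM = [[118, 18]; [18, 4]] and Mᵀy = [-199, -32]ᵀ.
det = 118·4 − 18² = 148.
m = ((-199)·4 − 18·(-32))/148 = -55/37; b = (118·(-32) − 18·(-199))/148 = -97/74.

m = -1.486, b = -1.311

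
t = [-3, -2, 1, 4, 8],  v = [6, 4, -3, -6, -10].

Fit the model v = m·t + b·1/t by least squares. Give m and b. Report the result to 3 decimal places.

Compute the Gram sums: Σt·t = 94, Σt·1/t = 5, Σ1/t·1/t = 829/576.
And Σt·v = -133, Σ1/t·v = -39/4.
Determinant 94·(829/576) − 5² = 31763/288.
m = ((-133)·(829/576) − 5·(-39/4))/(31763/288) = -82177/63526; b = (94·(-39/4) − 5·(-133))/(31763/288) = -72432/31763.

m = -1.294, b = -2.280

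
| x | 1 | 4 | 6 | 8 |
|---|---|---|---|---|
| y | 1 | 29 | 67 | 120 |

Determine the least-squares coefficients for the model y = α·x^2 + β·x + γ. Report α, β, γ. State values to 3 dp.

α = 1.911, β = -0.190, γ = -0.738

The normal equations are: 5649·α + 793·β + 117·γ = 10557;  793·α + 117·β + 19·γ = 1479;  117·α + 19·β + 4·γ = 217.
(Σx^2·x^2 = 5649, Σx^2·x = 793, Σx^2 = 117, Σx·x = 117, Σx = 19, Σ1 = 4, Σx^2·y = 10557, Σx·y = 1479, Σy = 217.)
Solving the 3×3 system (Gaussian elimination) gives α = 12527/6556, β = -1245/6556, γ = -2419/3278.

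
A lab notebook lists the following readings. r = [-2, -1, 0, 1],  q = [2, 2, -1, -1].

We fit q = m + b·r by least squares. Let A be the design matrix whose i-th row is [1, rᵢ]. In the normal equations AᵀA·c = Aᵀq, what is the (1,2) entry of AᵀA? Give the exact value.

-2

Row 1 ↔ basis 1, column 2 ↔ basis r, so (AᵀA)_{1,2} = Σᵢ r = (1)·(-2) + (1)·(-1) + (1)·(0) + (1)·(1) = -2.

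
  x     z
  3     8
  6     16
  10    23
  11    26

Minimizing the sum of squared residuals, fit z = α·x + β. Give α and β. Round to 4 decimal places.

With design matrix M, MᵀM = [[266, 30]; [30, 4]] and Mᵀz = [636, 73]ᵀ.
Δ = 266·4 − 30² = 164.
α = (636·4 − 30·73)/164 = 177/82; β = (266·73 − 30·636)/164 = 169/82.

α = 2.1585, β = 2.0610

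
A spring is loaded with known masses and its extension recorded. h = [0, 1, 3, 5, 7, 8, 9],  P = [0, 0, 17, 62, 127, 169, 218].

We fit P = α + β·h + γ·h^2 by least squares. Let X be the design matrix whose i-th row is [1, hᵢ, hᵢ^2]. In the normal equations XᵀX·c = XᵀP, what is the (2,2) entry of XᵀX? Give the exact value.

229

Row 2 ↔ basis h, column 2 ↔ basis h, so (XᵀX)_{2,2} = Σᵢ (h)·(h) = (0)·(0) + (1)·(1) + (3)·(3) + (5)·(5) + (7)·(7) + (8)·(8) + (9)·(9) = 229.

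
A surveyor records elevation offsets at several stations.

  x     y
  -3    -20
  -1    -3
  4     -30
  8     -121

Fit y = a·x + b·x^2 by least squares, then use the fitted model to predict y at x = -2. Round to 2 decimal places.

ŷ = -9.15

From the data, Σx·x = 90, Σx·x^2 = 548, Σx^2·x^2 = 4434.
And Σx·y = -1025, Σx^2·y = -8407.
MᵀM·[a, b]ᵀ = Mᵀy becomes [[90, 548]; [548, 4434]]·[a, b]ᵀ = [-1025, -8407]ᵀ.
Δ = 90·4434 − 548² = 98756.
a = ((-1025)·4434 − 548·(-8407))/98756 = 31093/49378; b = (90·(-8407) − 548·(-1025))/98756 = -97465/49378.
At x = -2: ŷ = (31093/49378)·(-2) + (-97465/49378)·(4) = -32289/3527.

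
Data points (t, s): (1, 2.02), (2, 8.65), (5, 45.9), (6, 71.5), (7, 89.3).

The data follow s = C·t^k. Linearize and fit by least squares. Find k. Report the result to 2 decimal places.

Let Y = ln s. Fitting Y = k·ln t + ln C by least squares:
Over the data: Σln t = 6.0403, Σ(ln t)² = 10.0677, Σln s = 15.4488, Σln t·ln s = 24.0453.
Normal system: [[10.0677, 6.0403]; [6.0403, 5]]·[k, ln C]ᵀ = [24.0453, 15.4488]ᵀ.
Slope k = (n·Σln t·ln s − Σln t·Σln s)/(n·Σ(ln t)² − (Σln t)²) = (5·24.0453 − 6.0403·15.4488)/13.8539 = 1.94253; ln C = (Σln s − k·Σln t)/n = 0.74309.

k = 1.94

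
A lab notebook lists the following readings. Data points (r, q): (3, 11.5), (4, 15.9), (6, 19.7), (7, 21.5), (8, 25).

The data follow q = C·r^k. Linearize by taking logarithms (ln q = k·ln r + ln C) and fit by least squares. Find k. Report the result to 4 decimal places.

Linearized form: ln q = k·ln r + ln C. From the 5 transformed points,
Σln r = 8.3020, Σ(ln r)² = 14.4498, Σln q = 14.4762, Σln r·ln q = 24.5223.
Equations: 14.4498·k + 8.3020·ln C = 24.5223;  8.3020·k + 5·ln C = 14.4762.
Solving (det = 3.3255): k = 0.73062, ln C = 1.68212.

k = 0.7306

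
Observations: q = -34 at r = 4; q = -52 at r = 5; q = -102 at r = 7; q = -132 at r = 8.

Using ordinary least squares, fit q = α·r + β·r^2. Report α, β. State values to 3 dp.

α = -0.389, β = -2.017

MᵀM·[α, β]ᵀ = Mᵀq reads: 154·α + 1044·β = -2166;  1044·α + 7378·β = -15290.
det = 154·7378 − 1044² = 46276.
α = ((-2166)·7378 − 1044·(-15290))/46276 = -4497/11569; β = (154·(-15290) − 1044·(-2166))/46276 = -23339/11569.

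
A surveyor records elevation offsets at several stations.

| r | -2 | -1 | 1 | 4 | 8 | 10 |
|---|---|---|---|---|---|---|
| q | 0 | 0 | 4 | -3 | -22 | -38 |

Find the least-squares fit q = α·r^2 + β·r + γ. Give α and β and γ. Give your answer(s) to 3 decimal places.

α = -0.471, β = 0.660, γ = 2.554

Normal-equation sums: Σr^2·r^2 = 14370, Σr^2·r = 1568, Σr^2 = 186, Σr·r = 186, Σr = 20, Σ1 = 6.
For Mᵀq: Σr^2·q = -5252, Σr·q = -564, Σq = -59.
MᵀM·[α, β, γ]ᵀ = Mᵀq becomes [[14370, 1568, 186]; [1568, 186, 20]; [186, 20, 6]]·[α, β, γ]ᵀ = [-5252, -564, -59]ᵀ.
Solving the 3×3 system (Gaussian elimination) gives α = -10041/21340, β = 7039/10670, γ = 54501/21340.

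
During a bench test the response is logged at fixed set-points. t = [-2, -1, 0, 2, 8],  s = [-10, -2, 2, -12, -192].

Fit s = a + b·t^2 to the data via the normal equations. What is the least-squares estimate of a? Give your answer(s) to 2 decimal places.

Sums needed: Σ1 = 5, Σt^2 = 73, Σt^2·t^2 = 4129.
Moment sums: Σs = -214, Σt^2·s = -12378.
Determinant 5·4129 − 73² = 15316.
a = ((-214)·4129 − 73·(-12378))/15316 = 4997/3829; b = (5·(-12378) − 73·(-214))/15316 = -11567/3829.

a = 1.31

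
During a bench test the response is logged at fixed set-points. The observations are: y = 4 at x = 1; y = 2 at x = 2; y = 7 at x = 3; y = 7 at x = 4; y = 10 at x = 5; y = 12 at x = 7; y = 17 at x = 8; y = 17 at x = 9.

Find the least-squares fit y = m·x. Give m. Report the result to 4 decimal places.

The normal equations are: 249·m = 480.
(Σx·x = 249, Σx·y = 480.)
Hence m = 480 / 249 ≈ 1.92771.

m = 1.9277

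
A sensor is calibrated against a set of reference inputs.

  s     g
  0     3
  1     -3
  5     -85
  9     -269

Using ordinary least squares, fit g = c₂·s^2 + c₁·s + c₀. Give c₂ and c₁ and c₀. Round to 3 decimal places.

With design matrix M, MᵀM = [[7187, 855, 107]; [855, 107, 15]; [107, 15, 4]] and Mᵀg = [-23917, -2849, -354]ᵀ.
Row-reducing yields c₂ = -21415/6796, c₁ = -12277/6796, c₀ = 4361/1699.

c₂ = -3.151, c₁ = -1.807, c₀ = 2.567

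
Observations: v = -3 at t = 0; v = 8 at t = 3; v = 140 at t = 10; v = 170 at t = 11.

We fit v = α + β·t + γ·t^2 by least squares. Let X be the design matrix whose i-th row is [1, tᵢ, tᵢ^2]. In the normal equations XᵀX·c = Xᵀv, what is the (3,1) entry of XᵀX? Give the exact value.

230

Row 3 ↔ basis t^2, column 1 ↔ basis 1, so (XᵀX)_{3,1} = Σᵢ t^2 = (0)·(1) + (9)·(1) + (100)·(1) + (121)·(1) = 230.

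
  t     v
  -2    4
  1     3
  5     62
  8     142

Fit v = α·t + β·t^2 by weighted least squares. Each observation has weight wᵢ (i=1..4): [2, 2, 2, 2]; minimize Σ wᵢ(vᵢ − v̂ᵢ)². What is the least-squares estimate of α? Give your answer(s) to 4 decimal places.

Forming XᵀWX = [[188, 1260]; [1260, 9476]] and XᵀWv = [2882, 21314]ᵀ gives XᵀWX·[α, β]ᵀ = XᵀWv.
Eliminating β: 9476·(row 1) − 1260·(row 2) gives 193888·α = 9476·2882 − 1260·21314 = 454192, so α = 28387/12118.
Then β = (21314 − 1260·(28387/12118))/9476 = 11741/6059.

α = 2.3425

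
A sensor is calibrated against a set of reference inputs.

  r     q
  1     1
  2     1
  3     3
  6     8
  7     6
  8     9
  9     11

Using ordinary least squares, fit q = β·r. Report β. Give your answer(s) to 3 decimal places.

β = 1.119

AᵀA·[β]ᵀ = Aᵀq reads: 244·β = 273.
β = 273/244 = 1.11885.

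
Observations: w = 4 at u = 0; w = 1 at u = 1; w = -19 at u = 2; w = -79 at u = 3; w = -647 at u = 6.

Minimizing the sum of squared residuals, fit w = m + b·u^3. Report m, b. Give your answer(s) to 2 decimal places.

m = 3.91, b = -3.01

XᵀX·[m, b]ᵀ = Xᵀw reads: 5·m + 252·b = -740;  252·m + 47450·b = -142036.
det = 5·47450 − 252² = 173746.
m = ((-740)·47450 − 252·(-142036))/173746 = 340036/86873; b = (5·(-142036) − 252·(-740))/173746 = -261850/86873.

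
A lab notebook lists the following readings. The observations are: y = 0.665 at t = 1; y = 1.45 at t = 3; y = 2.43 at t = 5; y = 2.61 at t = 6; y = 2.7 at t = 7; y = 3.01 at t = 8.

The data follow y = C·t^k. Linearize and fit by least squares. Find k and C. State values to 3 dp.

With ln yᵢ as the transformed response and ln tᵢ as the regressor:
Sums: Σln t = 8.5252, Σ(ln t)² = 15.1183, Σln y = 3.9060, Σln t·ln y = 7.7803.
Normal system: [[15.1183, 8.5252]; [8.5252, 6]]·[k, ln C]ᵀ = [7.7803, 3.9060]ᵀ.
Δ = 15.1183·6 − (8.5252)² = 18.0313; k = (7.7803·6 − 8.5252·3.9060)/18.0313 = 0.74218, ln C = (15.1183·3.9060 − 8.5252·7.7803)/18.0313 = -0.40353, so C = exp(-0.40353) = 0.66796.

k = 0.742, C = 0.668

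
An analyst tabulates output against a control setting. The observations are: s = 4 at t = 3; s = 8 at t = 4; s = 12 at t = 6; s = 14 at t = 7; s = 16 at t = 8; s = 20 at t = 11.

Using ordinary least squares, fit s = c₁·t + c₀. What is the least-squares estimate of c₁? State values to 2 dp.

Compute the Gram sums: Σt·t = 295, Σt = 39, Σ1 = 6.
For Mᵀs: Σt·s = 562, Σs = 74.
Normal equations: [[295, 39]; [39, 6]]·[c₁, c₀]ᵀ = [562, 74]ᵀ.
Eliminating c₀: 6·(row 1) − 39·(row 2) gives 249·c₁ = 6·562 − 39·74 = 486, so c₁ = 162/83.
Then c₀ = (74 − 39·(162/83))/6 = -88/249.

c₁ = 1.95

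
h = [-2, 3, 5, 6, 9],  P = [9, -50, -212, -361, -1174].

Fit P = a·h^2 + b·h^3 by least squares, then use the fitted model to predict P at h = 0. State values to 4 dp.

Entries of AᵀA: Σh^2·h^2 = 8579, Σh^2·h^3 = 70161, Σh^3·h^3 = 594515.
Moment sums: Σh^2·P = -113804, Σh^3·P = -961744.
Normal equations: [[8579, 70161]; [70161, 594515]]·[a, b]ᵀ = [-113804, -961744]ᵀ.
Δ = 8579·594515 − 70161² = 177778264.
a = ((-113804)·594515 − 70161·(-961744))/177778264 = -45316069/44444566; b = (8579·(-961744) − 70161·(-113804))/177778264 = -66549833/44444566.
At h = 0: P̂ = (-45316069/44444566)·(0) + (-66549833/44444566)·(0) = 0.

P̂ = 0.0000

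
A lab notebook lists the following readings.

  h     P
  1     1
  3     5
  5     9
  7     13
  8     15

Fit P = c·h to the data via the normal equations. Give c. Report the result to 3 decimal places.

c = 1.838

Entries of AᵀA: Σh·h = 148.
Right-hand side: Σh·P = 272.
AᵀA·[c]ᵀ = AᵀP becomes [[148]]·[c]ᵀ = [272]ᵀ.
Hence c = 272 / 148 ≈ 1.83784.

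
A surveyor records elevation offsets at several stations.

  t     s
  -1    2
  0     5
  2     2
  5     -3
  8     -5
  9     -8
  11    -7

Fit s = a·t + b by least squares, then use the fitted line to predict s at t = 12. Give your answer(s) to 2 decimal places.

Normal-equation sums: Σt·t = 296, Σt = 34, Σ1 = 7.
Right-hand side: Σt·s = -202, Σs = -14.
Determinant 296·7 − 34² = 916.
a = ((-202)·7 − 34·(-14))/916 = -469/458; b = (296·(-14) − 34·(-202))/916 = 681/229.
At t = 12: ŝ = (-469/458)·(12) + (681/229)·(1) = -2133/229.

ŝ = -9.31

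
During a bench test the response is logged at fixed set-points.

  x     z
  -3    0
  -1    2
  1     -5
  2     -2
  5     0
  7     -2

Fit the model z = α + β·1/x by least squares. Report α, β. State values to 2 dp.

α = -0.89, β = -3.23

Entries of MᵀM: Σ1 = 6, Σ1/x = 107/210, Σ1/x·1/x = 106789/44100.
Moment sums: Σz = -7, Σ1/x·z = -58/7.
MᵀM·[α, β]ᵀ = Mᵀz becomes [[6, 107/210]; [107/210, 106789/44100]]·[α, β]ᵀ = [-7, -58/7]ᵀ.
Determinant 6·(106789/44100) − (107/210)² = 125857/8820.
α = ((-7)·(106789/44100) − (107/210)·(-58/7))/(125857/8820) = -561343/629285; β = (6·(-58/7) − (107/210)·(-7))/(125857/8820) = -407022/125857.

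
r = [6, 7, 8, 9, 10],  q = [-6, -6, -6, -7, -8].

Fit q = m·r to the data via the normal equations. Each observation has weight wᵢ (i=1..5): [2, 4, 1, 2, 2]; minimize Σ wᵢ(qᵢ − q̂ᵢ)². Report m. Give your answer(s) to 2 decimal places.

The normal system XᵀWX·[m]ᵀ = XᵀWq is [[694]]·[m]ᵀ = [-574]ᵀ.
Hence m = -574 / 694 ≈ -0.827089.

m = -0.83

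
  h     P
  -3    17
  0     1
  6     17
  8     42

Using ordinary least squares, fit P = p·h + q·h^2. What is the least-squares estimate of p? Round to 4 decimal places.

p = -2.8767

Normal-equation sums: Σh·h = 109, Σh·h^2 = 701, Σh^2·h^2 = 5473.
Moment sums: Σh·P = 387, Σh^2·P = 3453.
Normal equations: [[109, 701]; [701, 5473]]·[p, q]ᵀ = [387, 3453]ᵀ.
Δ = 109·5473 − 701² = 105156.
p = (387·5473 − 701·3453)/105156 = -50417/17526; q = (109·3453 − 701·387)/105156 = 17515/17526.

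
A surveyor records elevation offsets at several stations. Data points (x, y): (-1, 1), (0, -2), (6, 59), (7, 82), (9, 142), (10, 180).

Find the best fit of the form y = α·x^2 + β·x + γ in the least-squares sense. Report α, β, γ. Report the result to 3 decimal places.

Setting ∂/∂α … = 0 gives: 20259·α + 2287·β + 267·γ = 35645;  2287·α + 267·β + 31·γ = 4005;  267·α + 31·β + 6·γ = 462.
(Σx^2·x^2 = 20259, Σx^2·x = 2287, Σx^2 = 267, Σx·x = 267, Σx = 31, Σ1 = 6, Σx^2·y = 35645, Σx·y = 4005, Σy = 462.)
Row-reducing yields α = 215029/107160, β = -13575/7144, γ = -33176/13395.

α = 2.007, β = -1.900, γ = -2.477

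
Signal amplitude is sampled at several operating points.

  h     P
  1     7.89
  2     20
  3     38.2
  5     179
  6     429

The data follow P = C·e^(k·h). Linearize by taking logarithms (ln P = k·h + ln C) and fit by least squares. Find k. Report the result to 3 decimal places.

k = 0.782

With ln Pᵢ as the transformed response and hᵢ as the regressor:
Σh = 17.0000, Σ(h)² = 75.0000, Σln P = 19.9530, Σh·ln P = 81.2912.
Normal system: [[75.0000, 17.0000]; [17.0000, 5]]·[k, ln C]ᵀ = [81.2912, 19.9530]ᵀ.
Δ = 75.0000·5 − (17.0000)² = 86.0000; k = (81.2912·5 − 17.0000·19.9530)/86.0000 = 0.78204, ln C = (75.0000·19.9530 − 17.0000·81.2912)/86.0000 = 1.33168.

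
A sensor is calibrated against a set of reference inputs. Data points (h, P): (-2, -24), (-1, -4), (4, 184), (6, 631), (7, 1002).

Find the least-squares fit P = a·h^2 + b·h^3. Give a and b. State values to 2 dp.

Compute the Gram sums: Σh^2·h^2 = 3970, Σh^2·h^3 = 25574, Σh^3·h^3 = 168466.
Moment sums: Σh^2·P = 74658, Σh^3·P = 491954.
Eliminating b: 168466·(row 1) − 25574·(row 2) gives 14780544·a = 168466·74658 − 25574·491954 = -3896968, so a = -487121/1847568.
Then b = (491954 − 25574·(-487121/1847568))/168466 = 5469211/1847568.

a = -0.26, b = 2.96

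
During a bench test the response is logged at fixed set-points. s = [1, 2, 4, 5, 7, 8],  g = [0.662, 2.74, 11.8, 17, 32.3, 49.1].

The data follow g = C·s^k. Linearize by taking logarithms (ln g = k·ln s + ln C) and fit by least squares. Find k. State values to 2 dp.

k = 2.04

Taking logs, ln g = k·ln s + ln C, so regress ln g on ln s.
Σln s = 7.7142, Σ(ln s)² = 13.1032, Σln g = 13.2657, Σln s·ln g = 23.5393.
Normal system: [[13.1032, 7.7142]; [7.7142, 6]]·[k, ln C]ᵀ = [23.5393, 13.2657]ᵀ.
Δ = 13.1032·6 − (7.7142)² = 19.1098; k = (23.5393·6 − 7.7142·13.2657)/19.1098 = 2.03565, ln C = (13.1032·13.2657 − 7.7142·23.5393)/19.1098 = -0.40629.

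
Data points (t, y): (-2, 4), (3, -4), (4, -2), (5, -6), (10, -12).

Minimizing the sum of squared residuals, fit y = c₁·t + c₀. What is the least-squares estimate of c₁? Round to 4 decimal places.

Entries of AᵀA: Σt·t = 154, Σt = 20, Σ1 = 5.
For Aᵀy: Σt·y = -178, Σy = -20.
det = 154·5 − 20² = 370.
c₁ = ((-178)·5 − 20·(-20))/370 = -49/37; c₀ = (154·(-20) − 20·(-178))/370 = 48/37.

c₁ = -1.3243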